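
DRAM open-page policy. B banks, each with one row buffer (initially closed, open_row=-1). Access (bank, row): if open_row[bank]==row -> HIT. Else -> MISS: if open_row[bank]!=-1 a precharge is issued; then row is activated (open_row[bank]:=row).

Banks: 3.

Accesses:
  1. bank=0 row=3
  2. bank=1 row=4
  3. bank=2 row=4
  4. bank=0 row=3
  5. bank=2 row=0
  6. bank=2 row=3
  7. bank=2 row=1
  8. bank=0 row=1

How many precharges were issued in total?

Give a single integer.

Acc 1: bank0 row3 -> MISS (open row3); precharges=0
Acc 2: bank1 row4 -> MISS (open row4); precharges=0
Acc 3: bank2 row4 -> MISS (open row4); precharges=0
Acc 4: bank0 row3 -> HIT
Acc 5: bank2 row0 -> MISS (open row0); precharges=1
Acc 6: bank2 row3 -> MISS (open row3); precharges=2
Acc 7: bank2 row1 -> MISS (open row1); precharges=3
Acc 8: bank0 row1 -> MISS (open row1); precharges=4

Answer: 4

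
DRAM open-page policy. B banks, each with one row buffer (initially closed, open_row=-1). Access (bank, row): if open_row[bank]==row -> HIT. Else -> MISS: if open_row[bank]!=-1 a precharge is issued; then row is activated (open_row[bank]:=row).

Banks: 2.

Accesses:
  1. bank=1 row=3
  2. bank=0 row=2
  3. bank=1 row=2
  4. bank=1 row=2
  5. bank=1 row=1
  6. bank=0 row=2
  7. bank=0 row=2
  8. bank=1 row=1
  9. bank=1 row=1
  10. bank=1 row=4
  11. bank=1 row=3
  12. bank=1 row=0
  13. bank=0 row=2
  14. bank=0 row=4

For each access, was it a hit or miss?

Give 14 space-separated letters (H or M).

Acc 1: bank1 row3 -> MISS (open row3); precharges=0
Acc 2: bank0 row2 -> MISS (open row2); precharges=0
Acc 3: bank1 row2 -> MISS (open row2); precharges=1
Acc 4: bank1 row2 -> HIT
Acc 5: bank1 row1 -> MISS (open row1); precharges=2
Acc 6: bank0 row2 -> HIT
Acc 7: bank0 row2 -> HIT
Acc 8: bank1 row1 -> HIT
Acc 9: bank1 row1 -> HIT
Acc 10: bank1 row4 -> MISS (open row4); precharges=3
Acc 11: bank1 row3 -> MISS (open row3); precharges=4
Acc 12: bank1 row0 -> MISS (open row0); precharges=5
Acc 13: bank0 row2 -> HIT
Acc 14: bank0 row4 -> MISS (open row4); precharges=6

Answer: M M M H M H H H H M M M H M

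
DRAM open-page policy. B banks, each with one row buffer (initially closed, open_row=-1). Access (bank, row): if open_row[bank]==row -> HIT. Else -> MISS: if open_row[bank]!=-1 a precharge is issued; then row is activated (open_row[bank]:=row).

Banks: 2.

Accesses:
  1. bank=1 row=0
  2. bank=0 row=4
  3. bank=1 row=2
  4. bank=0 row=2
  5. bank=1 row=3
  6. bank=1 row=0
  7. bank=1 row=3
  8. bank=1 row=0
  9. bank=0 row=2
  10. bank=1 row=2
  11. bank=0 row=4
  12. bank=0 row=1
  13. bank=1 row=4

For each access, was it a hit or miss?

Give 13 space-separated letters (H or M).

Acc 1: bank1 row0 -> MISS (open row0); precharges=0
Acc 2: bank0 row4 -> MISS (open row4); precharges=0
Acc 3: bank1 row2 -> MISS (open row2); precharges=1
Acc 4: bank0 row2 -> MISS (open row2); precharges=2
Acc 5: bank1 row3 -> MISS (open row3); precharges=3
Acc 6: bank1 row0 -> MISS (open row0); precharges=4
Acc 7: bank1 row3 -> MISS (open row3); precharges=5
Acc 8: bank1 row0 -> MISS (open row0); precharges=6
Acc 9: bank0 row2 -> HIT
Acc 10: bank1 row2 -> MISS (open row2); precharges=7
Acc 11: bank0 row4 -> MISS (open row4); precharges=8
Acc 12: bank0 row1 -> MISS (open row1); precharges=9
Acc 13: bank1 row4 -> MISS (open row4); precharges=10

Answer: M M M M M M M M H M M M M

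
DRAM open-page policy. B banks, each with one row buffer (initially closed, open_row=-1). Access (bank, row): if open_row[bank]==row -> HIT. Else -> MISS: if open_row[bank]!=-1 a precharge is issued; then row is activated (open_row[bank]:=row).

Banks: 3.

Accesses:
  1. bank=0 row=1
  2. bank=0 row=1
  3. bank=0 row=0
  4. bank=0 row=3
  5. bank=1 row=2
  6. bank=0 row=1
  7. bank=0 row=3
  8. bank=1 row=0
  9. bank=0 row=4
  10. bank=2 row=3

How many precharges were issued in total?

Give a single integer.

Acc 1: bank0 row1 -> MISS (open row1); precharges=0
Acc 2: bank0 row1 -> HIT
Acc 3: bank0 row0 -> MISS (open row0); precharges=1
Acc 4: bank0 row3 -> MISS (open row3); precharges=2
Acc 5: bank1 row2 -> MISS (open row2); precharges=2
Acc 6: bank0 row1 -> MISS (open row1); precharges=3
Acc 7: bank0 row3 -> MISS (open row3); precharges=4
Acc 8: bank1 row0 -> MISS (open row0); precharges=5
Acc 9: bank0 row4 -> MISS (open row4); precharges=6
Acc 10: bank2 row3 -> MISS (open row3); precharges=6

Answer: 6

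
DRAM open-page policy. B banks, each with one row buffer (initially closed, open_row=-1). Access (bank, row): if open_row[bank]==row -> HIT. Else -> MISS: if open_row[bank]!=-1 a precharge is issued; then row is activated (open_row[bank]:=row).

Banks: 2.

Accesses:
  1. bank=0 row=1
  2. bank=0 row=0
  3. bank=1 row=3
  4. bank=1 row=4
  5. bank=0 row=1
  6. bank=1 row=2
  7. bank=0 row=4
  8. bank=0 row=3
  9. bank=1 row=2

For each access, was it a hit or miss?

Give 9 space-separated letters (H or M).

Answer: M M M M M M M M H

Derivation:
Acc 1: bank0 row1 -> MISS (open row1); precharges=0
Acc 2: bank0 row0 -> MISS (open row0); precharges=1
Acc 3: bank1 row3 -> MISS (open row3); precharges=1
Acc 4: bank1 row4 -> MISS (open row4); precharges=2
Acc 5: bank0 row1 -> MISS (open row1); precharges=3
Acc 6: bank1 row2 -> MISS (open row2); precharges=4
Acc 7: bank0 row4 -> MISS (open row4); precharges=5
Acc 8: bank0 row3 -> MISS (open row3); precharges=6
Acc 9: bank1 row2 -> HIT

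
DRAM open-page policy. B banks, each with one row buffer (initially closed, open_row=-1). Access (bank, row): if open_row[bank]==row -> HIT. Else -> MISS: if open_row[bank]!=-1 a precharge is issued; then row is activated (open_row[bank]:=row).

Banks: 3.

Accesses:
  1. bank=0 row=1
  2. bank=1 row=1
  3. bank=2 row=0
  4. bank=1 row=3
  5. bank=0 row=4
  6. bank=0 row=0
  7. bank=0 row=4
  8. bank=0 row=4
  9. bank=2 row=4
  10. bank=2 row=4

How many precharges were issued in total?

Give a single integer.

Answer: 5

Derivation:
Acc 1: bank0 row1 -> MISS (open row1); precharges=0
Acc 2: bank1 row1 -> MISS (open row1); precharges=0
Acc 3: bank2 row0 -> MISS (open row0); precharges=0
Acc 4: bank1 row3 -> MISS (open row3); precharges=1
Acc 5: bank0 row4 -> MISS (open row4); precharges=2
Acc 6: bank0 row0 -> MISS (open row0); precharges=3
Acc 7: bank0 row4 -> MISS (open row4); precharges=4
Acc 8: bank0 row4 -> HIT
Acc 9: bank2 row4 -> MISS (open row4); precharges=5
Acc 10: bank2 row4 -> HIT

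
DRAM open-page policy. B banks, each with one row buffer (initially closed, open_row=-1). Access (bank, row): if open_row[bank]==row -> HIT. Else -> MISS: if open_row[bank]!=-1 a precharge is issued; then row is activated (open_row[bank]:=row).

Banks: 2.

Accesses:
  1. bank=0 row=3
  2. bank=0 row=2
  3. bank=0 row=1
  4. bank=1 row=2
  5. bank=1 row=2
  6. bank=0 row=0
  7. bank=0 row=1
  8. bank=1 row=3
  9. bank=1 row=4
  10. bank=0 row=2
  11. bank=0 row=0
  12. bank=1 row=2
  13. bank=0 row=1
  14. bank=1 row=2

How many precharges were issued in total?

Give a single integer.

Answer: 10

Derivation:
Acc 1: bank0 row3 -> MISS (open row3); precharges=0
Acc 2: bank0 row2 -> MISS (open row2); precharges=1
Acc 3: bank0 row1 -> MISS (open row1); precharges=2
Acc 4: bank1 row2 -> MISS (open row2); precharges=2
Acc 5: bank1 row2 -> HIT
Acc 6: bank0 row0 -> MISS (open row0); precharges=3
Acc 7: bank0 row1 -> MISS (open row1); precharges=4
Acc 8: bank1 row3 -> MISS (open row3); precharges=5
Acc 9: bank1 row4 -> MISS (open row4); precharges=6
Acc 10: bank0 row2 -> MISS (open row2); precharges=7
Acc 11: bank0 row0 -> MISS (open row0); precharges=8
Acc 12: bank1 row2 -> MISS (open row2); precharges=9
Acc 13: bank0 row1 -> MISS (open row1); precharges=10
Acc 14: bank1 row2 -> HIT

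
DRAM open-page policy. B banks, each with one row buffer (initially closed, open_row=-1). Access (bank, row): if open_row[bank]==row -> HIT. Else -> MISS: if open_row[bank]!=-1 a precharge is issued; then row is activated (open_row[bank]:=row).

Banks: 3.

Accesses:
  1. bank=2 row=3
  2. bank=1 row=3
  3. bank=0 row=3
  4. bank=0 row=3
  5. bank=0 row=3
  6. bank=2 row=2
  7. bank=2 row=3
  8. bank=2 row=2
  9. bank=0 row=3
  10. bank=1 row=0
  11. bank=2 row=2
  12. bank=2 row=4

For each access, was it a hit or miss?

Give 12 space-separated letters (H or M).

Answer: M M M H H M M M H M H M

Derivation:
Acc 1: bank2 row3 -> MISS (open row3); precharges=0
Acc 2: bank1 row3 -> MISS (open row3); precharges=0
Acc 3: bank0 row3 -> MISS (open row3); precharges=0
Acc 4: bank0 row3 -> HIT
Acc 5: bank0 row3 -> HIT
Acc 6: bank2 row2 -> MISS (open row2); precharges=1
Acc 7: bank2 row3 -> MISS (open row3); precharges=2
Acc 8: bank2 row2 -> MISS (open row2); precharges=3
Acc 9: bank0 row3 -> HIT
Acc 10: bank1 row0 -> MISS (open row0); precharges=4
Acc 11: bank2 row2 -> HIT
Acc 12: bank2 row4 -> MISS (open row4); precharges=5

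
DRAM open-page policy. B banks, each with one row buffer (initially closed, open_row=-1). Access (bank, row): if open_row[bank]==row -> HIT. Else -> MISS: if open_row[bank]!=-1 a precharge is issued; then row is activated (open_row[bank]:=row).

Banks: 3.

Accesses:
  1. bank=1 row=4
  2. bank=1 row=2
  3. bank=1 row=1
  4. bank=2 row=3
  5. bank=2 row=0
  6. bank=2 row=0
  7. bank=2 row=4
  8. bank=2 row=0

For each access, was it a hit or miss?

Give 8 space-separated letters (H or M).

Acc 1: bank1 row4 -> MISS (open row4); precharges=0
Acc 2: bank1 row2 -> MISS (open row2); precharges=1
Acc 3: bank1 row1 -> MISS (open row1); precharges=2
Acc 4: bank2 row3 -> MISS (open row3); precharges=2
Acc 5: bank2 row0 -> MISS (open row0); precharges=3
Acc 6: bank2 row0 -> HIT
Acc 7: bank2 row4 -> MISS (open row4); precharges=4
Acc 8: bank2 row0 -> MISS (open row0); precharges=5

Answer: M M M M M H M M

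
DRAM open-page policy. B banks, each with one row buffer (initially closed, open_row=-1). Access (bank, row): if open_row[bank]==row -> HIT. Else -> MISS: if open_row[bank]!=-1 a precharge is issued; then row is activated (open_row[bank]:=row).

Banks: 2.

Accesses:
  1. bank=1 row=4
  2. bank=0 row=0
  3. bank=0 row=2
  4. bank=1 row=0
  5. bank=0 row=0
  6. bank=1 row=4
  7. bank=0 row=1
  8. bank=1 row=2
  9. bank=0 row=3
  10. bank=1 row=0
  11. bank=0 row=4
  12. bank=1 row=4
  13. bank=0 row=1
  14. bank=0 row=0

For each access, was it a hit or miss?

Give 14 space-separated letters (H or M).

Answer: M M M M M M M M M M M M M M

Derivation:
Acc 1: bank1 row4 -> MISS (open row4); precharges=0
Acc 2: bank0 row0 -> MISS (open row0); precharges=0
Acc 3: bank0 row2 -> MISS (open row2); precharges=1
Acc 4: bank1 row0 -> MISS (open row0); precharges=2
Acc 5: bank0 row0 -> MISS (open row0); precharges=3
Acc 6: bank1 row4 -> MISS (open row4); precharges=4
Acc 7: bank0 row1 -> MISS (open row1); precharges=5
Acc 8: bank1 row2 -> MISS (open row2); precharges=6
Acc 9: bank0 row3 -> MISS (open row3); precharges=7
Acc 10: bank1 row0 -> MISS (open row0); precharges=8
Acc 11: bank0 row4 -> MISS (open row4); precharges=9
Acc 12: bank1 row4 -> MISS (open row4); precharges=10
Acc 13: bank0 row1 -> MISS (open row1); precharges=11
Acc 14: bank0 row0 -> MISS (open row0); precharges=12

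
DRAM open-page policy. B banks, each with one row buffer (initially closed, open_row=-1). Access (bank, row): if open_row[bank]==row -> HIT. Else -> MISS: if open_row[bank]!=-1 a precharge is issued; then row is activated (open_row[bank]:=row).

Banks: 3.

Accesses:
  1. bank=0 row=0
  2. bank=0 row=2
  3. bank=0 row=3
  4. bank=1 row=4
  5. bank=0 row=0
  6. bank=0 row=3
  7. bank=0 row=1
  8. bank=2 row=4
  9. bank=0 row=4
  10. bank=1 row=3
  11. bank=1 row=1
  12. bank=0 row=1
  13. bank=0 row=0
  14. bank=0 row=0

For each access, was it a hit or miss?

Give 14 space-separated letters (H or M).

Acc 1: bank0 row0 -> MISS (open row0); precharges=0
Acc 2: bank0 row2 -> MISS (open row2); precharges=1
Acc 3: bank0 row3 -> MISS (open row3); precharges=2
Acc 4: bank1 row4 -> MISS (open row4); precharges=2
Acc 5: bank0 row0 -> MISS (open row0); precharges=3
Acc 6: bank0 row3 -> MISS (open row3); precharges=4
Acc 7: bank0 row1 -> MISS (open row1); precharges=5
Acc 8: bank2 row4 -> MISS (open row4); precharges=5
Acc 9: bank0 row4 -> MISS (open row4); precharges=6
Acc 10: bank1 row3 -> MISS (open row3); precharges=7
Acc 11: bank1 row1 -> MISS (open row1); precharges=8
Acc 12: bank0 row1 -> MISS (open row1); precharges=9
Acc 13: bank0 row0 -> MISS (open row0); precharges=10
Acc 14: bank0 row0 -> HIT

Answer: M M M M M M M M M M M M M H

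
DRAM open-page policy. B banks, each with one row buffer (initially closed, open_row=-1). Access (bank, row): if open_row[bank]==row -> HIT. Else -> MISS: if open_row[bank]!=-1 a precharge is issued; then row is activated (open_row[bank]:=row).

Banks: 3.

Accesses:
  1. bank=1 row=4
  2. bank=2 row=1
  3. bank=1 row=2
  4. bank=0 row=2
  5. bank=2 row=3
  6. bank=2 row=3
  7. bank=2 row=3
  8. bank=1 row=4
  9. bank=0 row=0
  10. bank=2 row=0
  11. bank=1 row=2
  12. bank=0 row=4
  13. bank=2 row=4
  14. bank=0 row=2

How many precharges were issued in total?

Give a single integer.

Answer: 9

Derivation:
Acc 1: bank1 row4 -> MISS (open row4); precharges=0
Acc 2: bank2 row1 -> MISS (open row1); precharges=0
Acc 3: bank1 row2 -> MISS (open row2); precharges=1
Acc 4: bank0 row2 -> MISS (open row2); precharges=1
Acc 5: bank2 row3 -> MISS (open row3); precharges=2
Acc 6: bank2 row3 -> HIT
Acc 7: bank2 row3 -> HIT
Acc 8: bank1 row4 -> MISS (open row4); precharges=3
Acc 9: bank0 row0 -> MISS (open row0); precharges=4
Acc 10: bank2 row0 -> MISS (open row0); precharges=5
Acc 11: bank1 row2 -> MISS (open row2); precharges=6
Acc 12: bank0 row4 -> MISS (open row4); precharges=7
Acc 13: bank2 row4 -> MISS (open row4); precharges=8
Acc 14: bank0 row2 -> MISS (open row2); precharges=9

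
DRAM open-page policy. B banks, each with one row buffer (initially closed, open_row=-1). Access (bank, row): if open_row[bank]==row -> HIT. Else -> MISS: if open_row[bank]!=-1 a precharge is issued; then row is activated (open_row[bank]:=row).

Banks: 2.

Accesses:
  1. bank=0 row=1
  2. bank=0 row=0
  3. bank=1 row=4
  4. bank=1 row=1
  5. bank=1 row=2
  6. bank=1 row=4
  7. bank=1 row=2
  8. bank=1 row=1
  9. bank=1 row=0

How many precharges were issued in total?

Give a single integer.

Answer: 7

Derivation:
Acc 1: bank0 row1 -> MISS (open row1); precharges=0
Acc 2: bank0 row0 -> MISS (open row0); precharges=1
Acc 3: bank1 row4 -> MISS (open row4); precharges=1
Acc 4: bank1 row1 -> MISS (open row1); precharges=2
Acc 5: bank1 row2 -> MISS (open row2); precharges=3
Acc 6: bank1 row4 -> MISS (open row4); precharges=4
Acc 7: bank1 row2 -> MISS (open row2); precharges=5
Acc 8: bank1 row1 -> MISS (open row1); precharges=6
Acc 9: bank1 row0 -> MISS (open row0); precharges=7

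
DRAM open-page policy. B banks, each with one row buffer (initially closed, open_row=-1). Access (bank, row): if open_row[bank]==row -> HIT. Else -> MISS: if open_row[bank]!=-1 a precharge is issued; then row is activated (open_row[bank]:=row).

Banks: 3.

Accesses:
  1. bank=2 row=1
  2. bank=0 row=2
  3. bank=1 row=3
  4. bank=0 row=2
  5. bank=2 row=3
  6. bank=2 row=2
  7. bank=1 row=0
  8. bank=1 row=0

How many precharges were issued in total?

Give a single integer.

Answer: 3

Derivation:
Acc 1: bank2 row1 -> MISS (open row1); precharges=0
Acc 2: bank0 row2 -> MISS (open row2); precharges=0
Acc 3: bank1 row3 -> MISS (open row3); precharges=0
Acc 4: bank0 row2 -> HIT
Acc 5: bank2 row3 -> MISS (open row3); precharges=1
Acc 6: bank2 row2 -> MISS (open row2); precharges=2
Acc 7: bank1 row0 -> MISS (open row0); precharges=3
Acc 8: bank1 row0 -> HIT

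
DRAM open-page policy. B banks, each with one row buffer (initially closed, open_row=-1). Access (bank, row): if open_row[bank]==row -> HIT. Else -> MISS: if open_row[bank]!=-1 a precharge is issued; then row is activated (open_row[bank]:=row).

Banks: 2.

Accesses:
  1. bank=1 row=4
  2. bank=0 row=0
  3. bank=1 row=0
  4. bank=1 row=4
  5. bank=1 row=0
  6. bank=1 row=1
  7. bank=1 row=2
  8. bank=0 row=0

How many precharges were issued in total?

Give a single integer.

Answer: 5

Derivation:
Acc 1: bank1 row4 -> MISS (open row4); precharges=0
Acc 2: bank0 row0 -> MISS (open row0); precharges=0
Acc 3: bank1 row0 -> MISS (open row0); precharges=1
Acc 4: bank1 row4 -> MISS (open row4); precharges=2
Acc 5: bank1 row0 -> MISS (open row0); precharges=3
Acc 6: bank1 row1 -> MISS (open row1); precharges=4
Acc 7: bank1 row2 -> MISS (open row2); precharges=5
Acc 8: bank0 row0 -> HIT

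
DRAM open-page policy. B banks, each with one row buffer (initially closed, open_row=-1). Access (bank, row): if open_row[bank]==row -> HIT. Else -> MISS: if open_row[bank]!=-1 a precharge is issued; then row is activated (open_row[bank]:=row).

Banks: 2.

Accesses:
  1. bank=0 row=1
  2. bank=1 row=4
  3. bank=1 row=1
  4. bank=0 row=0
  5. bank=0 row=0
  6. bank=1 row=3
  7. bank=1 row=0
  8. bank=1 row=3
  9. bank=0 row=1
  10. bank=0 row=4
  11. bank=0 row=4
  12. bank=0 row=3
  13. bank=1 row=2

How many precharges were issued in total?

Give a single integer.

Answer: 9

Derivation:
Acc 1: bank0 row1 -> MISS (open row1); precharges=0
Acc 2: bank1 row4 -> MISS (open row4); precharges=0
Acc 3: bank1 row1 -> MISS (open row1); precharges=1
Acc 4: bank0 row0 -> MISS (open row0); precharges=2
Acc 5: bank0 row0 -> HIT
Acc 6: bank1 row3 -> MISS (open row3); precharges=3
Acc 7: bank1 row0 -> MISS (open row0); precharges=4
Acc 8: bank1 row3 -> MISS (open row3); precharges=5
Acc 9: bank0 row1 -> MISS (open row1); precharges=6
Acc 10: bank0 row4 -> MISS (open row4); precharges=7
Acc 11: bank0 row4 -> HIT
Acc 12: bank0 row3 -> MISS (open row3); precharges=8
Acc 13: bank1 row2 -> MISS (open row2); precharges=9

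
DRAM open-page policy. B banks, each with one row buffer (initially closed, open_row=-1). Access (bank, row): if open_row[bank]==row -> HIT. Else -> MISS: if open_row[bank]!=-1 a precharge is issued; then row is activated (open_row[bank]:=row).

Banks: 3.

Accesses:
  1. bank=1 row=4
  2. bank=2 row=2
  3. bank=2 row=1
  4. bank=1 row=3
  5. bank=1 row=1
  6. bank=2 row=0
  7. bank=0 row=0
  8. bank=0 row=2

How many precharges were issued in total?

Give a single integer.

Answer: 5

Derivation:
Acc 1: bank1 row4 -> MISS (open row4); precharges=0
Acc 2: bank2 row2 -> MISS (open row2); precharges=0
Acc 3: bank2 row1 -> MISS (open row1); precharges=1
Acc 4: bank1 row3 -> MISS (open row3); precharges=2
Acc 5: bank1 row1 -> MISS (open row1); precharges=3
Acc 6: bank2 row0 -> MISS (open row0); precharges=4
Acc 7: bank0 row0 -> MISS (open row0); precharges=4
Acc 8: bank0 row2 -> MISS (open row2); precharges=5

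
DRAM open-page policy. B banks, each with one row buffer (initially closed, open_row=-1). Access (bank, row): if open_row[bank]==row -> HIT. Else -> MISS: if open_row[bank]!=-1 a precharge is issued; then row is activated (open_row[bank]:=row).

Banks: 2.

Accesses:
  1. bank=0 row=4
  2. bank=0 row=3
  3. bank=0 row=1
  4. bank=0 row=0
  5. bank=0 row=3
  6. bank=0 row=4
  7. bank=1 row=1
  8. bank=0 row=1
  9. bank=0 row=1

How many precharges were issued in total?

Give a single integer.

Answer: 6

Derivation:
Acc 1: bank0 row4 -> MISS (open row4); precharges=0
Acc 2: bank0 row3 -> MISS (open row3); precharges=1
Acc 3: bank0 row1 -> MISS (open row1); precharges=2
Acc 4: bank0 row0 -> MISS (open row0); precharges=3
Acc 5: bank0 row3 -> MISS (open row3); precharges=4
Acc 6: bank0 row4 -> MISS (open row4); precharges=5
Acc 7: bank1 row1 -> MISS (open row1); precharges=5
Acc 8: bank0 row1 -> MISS (open row1); precharges=6
Acc 9: bank0 row1 -> HIT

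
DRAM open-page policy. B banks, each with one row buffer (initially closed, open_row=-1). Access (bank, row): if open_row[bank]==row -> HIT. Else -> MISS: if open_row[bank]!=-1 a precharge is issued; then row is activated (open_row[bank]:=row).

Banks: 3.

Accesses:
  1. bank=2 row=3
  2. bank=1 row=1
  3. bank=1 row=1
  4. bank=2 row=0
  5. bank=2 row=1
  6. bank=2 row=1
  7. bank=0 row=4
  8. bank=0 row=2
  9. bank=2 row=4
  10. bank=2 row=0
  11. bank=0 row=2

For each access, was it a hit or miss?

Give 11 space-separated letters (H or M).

Acc 1: bank2 row3 -> MISS (open row3); precharges=0
Acc 2: bank1 row1 -> MISS (open row1); precharges=0
Acc 3: bank1 row1 -> HIT
Acc 4: bank2 row0 -> MISS (open row0); precharges=1
Acc 5: bank2 row1 -> MISS (open row1); precharges=2
Acc 6: bank2 row1 -> HIT
Acc 7: bank0 row4 -> MISS (open row4); precharges=2
Acc 8: bank0 row2 -> MISS (open row2); precharges=3
Acc 9: bank2 row4 -> MISS (open row4); precharges=4
Acc 10: bank2 row0 -> MISS (open row0); precharges=5
Acc 11: bank0 row2 -> HIT

Answer: M M H M M H M M M M H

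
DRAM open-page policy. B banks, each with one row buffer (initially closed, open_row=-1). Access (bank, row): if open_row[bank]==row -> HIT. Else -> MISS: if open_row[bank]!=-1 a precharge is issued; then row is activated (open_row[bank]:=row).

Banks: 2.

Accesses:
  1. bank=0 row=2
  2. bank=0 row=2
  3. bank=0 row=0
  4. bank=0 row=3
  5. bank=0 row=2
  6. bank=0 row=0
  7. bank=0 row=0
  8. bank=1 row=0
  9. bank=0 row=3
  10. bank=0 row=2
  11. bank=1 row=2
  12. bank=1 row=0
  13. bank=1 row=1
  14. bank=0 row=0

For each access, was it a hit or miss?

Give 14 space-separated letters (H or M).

Answer: M H M M M M H M M M M M M M

Derivation:
Acc 1: bank0 row2 -> MISS (open row2); precharges=0
Acc 2: bank0 row2 -> HIT
Acc 3: bank0 row0 -> MISS (open row0); precharges=1
Acc 4: bank0 row3 -> MISS (open row3); precharges=2
Acc 5: bank0 row2 -> MISS (open row2); precharges=3
Acc 6: bank0 row0 -> MISS (open row0); precharges=4
Acc 7: bank0 row0 -> HIT
Acc 8: bank1 row0 -> MISS (open row0); precharges=4
Acc 9: bank0 row3 -> MISS (open row3); precharges=5
Acc 10: bank0 row2 -> MISS (open row2); precharges=6
Acc 11: bank1 row2 -> MISS (open row2); precharges=7
Acc 12: bank1 row0 -> MISS (open row0); precharges=8
Acc 13: bank1 row1 -> MISS (open row1); precharges=9
Acc 14: bank0 row0 -> MISS (open row0); precharges=10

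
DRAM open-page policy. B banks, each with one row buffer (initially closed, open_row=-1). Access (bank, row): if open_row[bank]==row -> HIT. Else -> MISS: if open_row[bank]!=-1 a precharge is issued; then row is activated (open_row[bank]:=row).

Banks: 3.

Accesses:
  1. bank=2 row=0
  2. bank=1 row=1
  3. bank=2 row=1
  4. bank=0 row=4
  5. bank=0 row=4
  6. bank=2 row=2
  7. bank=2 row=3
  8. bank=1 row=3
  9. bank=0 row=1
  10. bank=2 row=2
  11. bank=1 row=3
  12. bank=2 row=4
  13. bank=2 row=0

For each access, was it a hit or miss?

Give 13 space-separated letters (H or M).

Acc 1: bank2 row0 -> MISS (open row0); precharges=0
Acc 2: bank1 row1 -> MISS (open row1); precharges=0
Acc 3: bank2 row1 -> MISS (open row1); precharges=1
Acc 4: bank0 row4 -> MISS (open row4); precharges=1
Acc 5: bank0 row4 -> HIT
Acc 6: bank2 row2 -> MISS (open row2); precharges=2
Acc 7: bank2 row3 -> MISS (open row3); precharges=3
Acc 8: bank1 row3 -> MISS (open row3); precharges=4
Acc 9: bank0 row1 -> MISS (open row1); precharges=5
Acc 10: bank2 row2 -> MISS (open row2); precharges=6
Acc 11: bank1 row3 -> HIT
Acc 12: bank2 row4 -> MISS (open row4); precharges=7
Acc 13: bank2 row0 -> MISS (open row0); precharges=8

Answer: M M M M H M M M M M H M M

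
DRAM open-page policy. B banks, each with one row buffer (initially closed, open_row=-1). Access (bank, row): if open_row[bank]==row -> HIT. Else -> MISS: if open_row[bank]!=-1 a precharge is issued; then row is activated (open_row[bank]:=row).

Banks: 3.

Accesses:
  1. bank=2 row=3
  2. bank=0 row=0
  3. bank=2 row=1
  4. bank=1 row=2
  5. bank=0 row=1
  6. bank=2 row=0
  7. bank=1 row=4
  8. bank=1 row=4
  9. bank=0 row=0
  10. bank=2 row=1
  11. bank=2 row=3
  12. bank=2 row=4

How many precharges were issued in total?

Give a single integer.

Acc 1: bank2 row3 -> MISS (open row3); precharges=0
Acc 2: bank0 row0 -> MISS (open row0); precharges=0
Acc 3: bank2 row1 -> MISS (open row1); precharges=1
Acc 4: bank1 row2 -> MISS (open row2); precharges=1
Acc 5: bank0 row1 -> MISS (open row1); precharges=2
Acc 6: bank2 row0 -> MISS (open row0); precharges=3
Acc 7: bank1 row4 -> MISS (open row4); precharges=4
Acc 8: bank1 row4 -> HIT
Acc 9: bank0 row0 -> MISS (open row0); precharges=5
Acc 10: bank2 row1 -> MISS (open row1); precharges=6
Acc 11: bank2 row3 -> MISS (open row3); precharges=7
Acc 12: bank2 row4 -> MISS (open row4); precharges=8

Answer: 8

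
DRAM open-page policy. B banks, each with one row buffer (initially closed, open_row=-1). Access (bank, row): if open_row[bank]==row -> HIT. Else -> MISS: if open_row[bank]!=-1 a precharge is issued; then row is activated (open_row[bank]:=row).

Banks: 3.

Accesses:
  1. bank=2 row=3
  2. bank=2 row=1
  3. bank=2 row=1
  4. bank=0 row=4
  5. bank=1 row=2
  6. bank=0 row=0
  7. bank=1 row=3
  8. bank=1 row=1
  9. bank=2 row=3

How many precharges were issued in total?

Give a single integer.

Answer: 5

Derivation:
Acc 1: bank2 row3 -> MISS (open row3); precharges=0
Acc 2: bank2 row1 -> MISS (open row1); precharges=1
Acc 3: bank2 row1 -> HIT
Acc 4: bank0 row4 -> MISS (open row4); precharges=1
Acc 5: bank1 row2 -> MISS (open row2); precharges=1
Acc 6: bank0 row0 -> MISS (open row0); precharges=2
Acc 7: bank1 row3 -> MISS (open row3); precharges=3
Acc 8: bank1 row1 -> MISS (open row1); precharges=4
Acc 9: bank2 row3 -> MISS (open row3); precharges=5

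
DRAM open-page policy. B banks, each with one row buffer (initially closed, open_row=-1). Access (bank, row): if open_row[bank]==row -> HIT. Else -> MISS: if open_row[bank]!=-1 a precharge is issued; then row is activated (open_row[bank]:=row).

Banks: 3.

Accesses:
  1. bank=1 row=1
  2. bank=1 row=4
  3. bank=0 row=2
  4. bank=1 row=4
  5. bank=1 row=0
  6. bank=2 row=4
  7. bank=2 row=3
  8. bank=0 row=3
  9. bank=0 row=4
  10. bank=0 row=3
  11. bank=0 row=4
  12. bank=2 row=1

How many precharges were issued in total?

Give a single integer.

Acc 1: bank1 row1 -> MISS (open row1); precharges=0
Acc 2: bank1 row4 -> MISS (open row4); precharges=1
Acc 3: bank0 row2 -> MISS (open row2); precharges=1
Acc 4: bank1 row4 -> HIT
Acc 5: bank1 row0 -> MISS (open row0); precharges=2
Acc 6: bank2 row4 -> MISS (open row4); precharges=2
Acc 7: bank2 row3 -> MISS (open row3); precharges=3
Acc 8: bank0 row3 -> MISS (open row3); precharges=4
Acc 9: bank0 row4 -> MISS (open row4); precharges=5
Acc 10: bank0 row3 -> MISS (open row3); precharges=6
Acc 11: bank0 row4 -> MISS (open row4); precharges=7
Acc 12: bank2 row1 -> MISS (open row1); precharges=8

Answer: 8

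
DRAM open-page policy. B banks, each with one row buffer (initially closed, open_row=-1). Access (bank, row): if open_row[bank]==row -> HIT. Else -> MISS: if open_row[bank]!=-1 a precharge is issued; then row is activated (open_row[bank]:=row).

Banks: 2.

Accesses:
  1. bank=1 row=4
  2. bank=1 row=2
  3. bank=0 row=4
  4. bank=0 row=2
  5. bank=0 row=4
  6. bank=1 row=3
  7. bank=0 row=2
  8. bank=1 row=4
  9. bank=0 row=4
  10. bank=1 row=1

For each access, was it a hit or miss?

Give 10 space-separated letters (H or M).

Answer: M M M M M M M M M M

Derivation:
Acc 1: bank1 row4 -> MISS (open row4); precharges=0
Acc 2: bank1 row2 -> MISS (open row2); precharges=1
Acc 3: bank0 row4 -> MISS (open row4); precharges=1
Acc 4: bank0 row2 -> MISS (open row2); precharges=2
Acc 5: bank0 row4 -> MISS (open row4); precharges=3
Acc 6: bank1 row3 -> MISS (open row3); precharges=4
Acc 7: bank0 row2 -> MISS (open row2); precharges=5
Acc 8: bank1 row4 -> MISS (open row4); precharges=6
Acc 9: bank0 row4 -> MISS (open row4); precharges=7
Acc 10: bank1 row1 -> MISS (open row1); precharges=8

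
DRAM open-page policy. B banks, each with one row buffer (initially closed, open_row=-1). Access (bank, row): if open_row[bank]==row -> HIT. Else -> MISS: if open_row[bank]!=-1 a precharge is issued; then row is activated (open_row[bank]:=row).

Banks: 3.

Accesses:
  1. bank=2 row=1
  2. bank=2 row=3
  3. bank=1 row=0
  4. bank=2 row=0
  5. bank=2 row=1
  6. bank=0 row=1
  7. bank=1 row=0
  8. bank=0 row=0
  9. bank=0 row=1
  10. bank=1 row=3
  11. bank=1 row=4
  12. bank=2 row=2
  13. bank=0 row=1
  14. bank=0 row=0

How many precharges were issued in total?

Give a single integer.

Answer: 9

Derivation:
Acc 1: bank2 row1 -> MISS (open row1); precharges=0
Acc 2: bank2 row3 -> MISS (open row3); precharges=1
Acc 3: bank1 row0 -> MISS (open row0); precharges=1
Acc 4: bank2 row0 -> MISS (open row0); precharges=2
Acc 5: bank2 row1 -> MISS (open row1); precharges=3
Acc 6: bank0 row1 -> MISS (open row1); precharges=3
Acc 7: bank1 row0 -> HIT
Acc 8: bank0 row0 -> MISS (open row0); precharges=4
Acc 9: bank0 row1 -> MISS (open row1); precharges=5
Acc 10: bank1 row3 -> MISS (open row3); precharges=6
Acc 11: bank1 row4 -> MISS (open row4); precharges=7
Acc 12: bank2 row2 -> MISS (open row2); precharges=8
Acc 13: bank0 row1 -> HIT
Acc 14: bank0 row0 -> MISS (open row0); precharges=9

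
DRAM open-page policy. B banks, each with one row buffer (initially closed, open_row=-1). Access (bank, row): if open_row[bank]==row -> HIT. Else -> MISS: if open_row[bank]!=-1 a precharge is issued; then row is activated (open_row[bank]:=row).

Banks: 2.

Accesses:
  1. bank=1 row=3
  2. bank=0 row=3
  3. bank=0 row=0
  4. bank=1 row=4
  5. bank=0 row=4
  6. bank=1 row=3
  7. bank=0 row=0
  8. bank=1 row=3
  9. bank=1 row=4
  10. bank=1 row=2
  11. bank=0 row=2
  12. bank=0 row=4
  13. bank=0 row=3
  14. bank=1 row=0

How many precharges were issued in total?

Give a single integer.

Acc 1: bank1 row3 -> MISS (open row3); precharges=0
Acc 2: bank0 row3 -> MISS (open row3); precharges=0
Acc 3: bank0 row0 -> MISS (open row0); precharges=1
Acc 4: bank1 row4 -> MISS (open row4); precharges=2
Acc 5: bank0 row4 -> MISS (open row4); precharges=3
Acc 6: bank1 row3 -> MISS (open row3); precharges=4
Acc 7: bank0 row0 -> MISS (open row0); precharges=5
Acc 8: bank1 row3 -> HIT
Acc 9: bank1 row4 -> MISS (open row4); precharges=6
Acc 10: bank1 row2 -> MISS (open row2); precharges=7
Acc 11: bank0 row2 -> MISS (open row2); precharges=8
Acc 12: bank0 row4 -> MISS (open row4); precharges=9
Acc 13: bank0 row3 -> MISS (open row3); precharges=10
Acc 14: bank1 row0 -> MISS (open row0); precharges=11

Answer: 11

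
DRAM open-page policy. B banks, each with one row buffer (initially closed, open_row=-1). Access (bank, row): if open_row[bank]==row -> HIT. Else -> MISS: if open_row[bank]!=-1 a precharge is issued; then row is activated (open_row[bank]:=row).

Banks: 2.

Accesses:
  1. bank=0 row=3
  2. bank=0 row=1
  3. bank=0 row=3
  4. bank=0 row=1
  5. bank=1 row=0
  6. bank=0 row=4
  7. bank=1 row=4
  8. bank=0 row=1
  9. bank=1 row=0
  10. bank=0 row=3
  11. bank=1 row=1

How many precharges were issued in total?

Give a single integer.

Answer: 9

Derivation:
Acc 1: bank0 row3 -> MISS (open row3); precharges=0
Acc 2: bank0 row1 -> MISS (open row1); precharges=1
Acc 3: bank0 row3 -> MISS (open row3); precharges=2
Acc 4: bank0 row1 -> MISS (open row1); precharges=3
Acc 5: bank1 row0 -> MISS (open row0); precharges=3
Acc 6: bank0 row4 -> MISS (open row4); precharges=4
Acc 7: bank1 row4 -> MISS (open row4); precharges=5
Acc 8: bank0 row1 -> MISS (open row1); precharges=6
Acc 9: bank1 row0 -> MISS (open row0); precharges=7
Acc 10: bank0 row3 -> MISS (open row3); precharges=8
Acc 11: bank1 row1 -> MISS (open row1); precharges=9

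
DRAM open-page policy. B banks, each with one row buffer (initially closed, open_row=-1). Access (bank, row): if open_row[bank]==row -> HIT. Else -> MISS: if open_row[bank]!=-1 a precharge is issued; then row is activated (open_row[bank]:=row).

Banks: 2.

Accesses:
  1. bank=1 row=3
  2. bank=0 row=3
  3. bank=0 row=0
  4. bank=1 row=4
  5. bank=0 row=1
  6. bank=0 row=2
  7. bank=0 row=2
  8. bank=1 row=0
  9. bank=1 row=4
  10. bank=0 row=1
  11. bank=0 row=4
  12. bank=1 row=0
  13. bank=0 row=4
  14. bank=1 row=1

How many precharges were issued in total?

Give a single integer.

Answer: 10

Derivation:
Acc 1: bank1 row3 -> MISS (open row3); precharges=0
Acc 2: bank0 row3 -> MISS (open row3); precharges=0
Acc 3: bank0 row0 -> MISS (open row0); precharges=1
Acc 4: bank1 row4 -> MISS (open row4); precharges=2
Acc 5: bank0 row1 -> MISS (open row1); precharges=3
Acc 6: bank0 row2 -> MISS (open row2); precharges=4
Acc 7: bank0 row2 -> HIT
Acc 8: bank1 row0 -> MISS (open row0); precharges=5
Acc 9: bank1 row4 -> MISS (open row4); precharges=6
Acc 10: bank0 row1 -> MISS (open row1); precharges=7
Acc 11: bank0 row4 -> MISS (open row4); precharges=8
Acc 12: bank1 row0 -> MISS (open row0); precharges=9
Acc 13: bank0 row4 -> HIT
Acc 14: bank1 row1 -> MISS (open row1); precharges=10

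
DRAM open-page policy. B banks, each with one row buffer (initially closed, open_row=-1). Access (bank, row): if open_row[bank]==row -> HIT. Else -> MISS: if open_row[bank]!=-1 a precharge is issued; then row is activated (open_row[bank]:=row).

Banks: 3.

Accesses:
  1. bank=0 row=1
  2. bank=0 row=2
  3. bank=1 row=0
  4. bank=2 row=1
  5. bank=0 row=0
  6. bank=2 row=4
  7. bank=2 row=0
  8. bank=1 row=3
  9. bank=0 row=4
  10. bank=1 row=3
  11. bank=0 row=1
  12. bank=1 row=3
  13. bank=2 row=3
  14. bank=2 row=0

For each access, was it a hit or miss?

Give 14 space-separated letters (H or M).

Answer: M M M M M M M M M H M H M M

Derivation:
Acc 1: bank0 row1 -> MISS (open row1); precharges=0
Acc 2: bank0 row2 -> MISS (open row2); precharges=1
Acc 3: bank1 row0 -> MISS (open row0); precharges=1
Acc 4: bank2 row1 -> MISS (open row1); precharges=1
Acc 5: bank0 row0 -> MISS (open row0); precharges=2
Acc 6: bank2 row4 -> MISS (open row4); precharges=3
Acc 7: bank2 row0 -> MISS (open row0); precharges=4
Acc 8: bank1 row3 -> MISS (open row3); precharges=5
Acc 9: bank0 row4 -> MISS (open row4); precharges=6
Acc 10: bank1 row3 -> HIT
Acc 11: bank0 row1 -> MISS (open row1); precharges=7
Acc 12: bank1 row3 -> HIT
Acc 13: bank2 row3 -> MISS (open row3); precharges=8
Acc 14: bank2 row0 -> MISS (open row0); precharges=9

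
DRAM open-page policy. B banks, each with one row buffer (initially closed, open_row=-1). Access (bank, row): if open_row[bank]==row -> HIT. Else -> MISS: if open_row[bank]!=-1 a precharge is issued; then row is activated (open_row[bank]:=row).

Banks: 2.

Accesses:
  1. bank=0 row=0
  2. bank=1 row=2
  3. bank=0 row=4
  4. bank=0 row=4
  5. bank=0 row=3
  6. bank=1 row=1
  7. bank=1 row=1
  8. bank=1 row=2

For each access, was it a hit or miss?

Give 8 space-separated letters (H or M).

Acc 1: bank0 row0 -> MISS (open row0); precharges=0
Acc 2: bank1 row2 -> MISS (open row2); precharges=0
Acc 3: bank0 row4 -> MISS (open row4); precharges=1
Acc 4: bank0 row4 -> HIT
Acc 5: bank0 row3 -> MISS (open row3); precharges=2
Acc 6: bank1 row1 -> MISS (open row1); precharges=3
Acc 7: bank1 row1 -> HIT
Acc 8: bank1 row2 -> MISS (open row2); precharges=4

Answer: M M M H M M H M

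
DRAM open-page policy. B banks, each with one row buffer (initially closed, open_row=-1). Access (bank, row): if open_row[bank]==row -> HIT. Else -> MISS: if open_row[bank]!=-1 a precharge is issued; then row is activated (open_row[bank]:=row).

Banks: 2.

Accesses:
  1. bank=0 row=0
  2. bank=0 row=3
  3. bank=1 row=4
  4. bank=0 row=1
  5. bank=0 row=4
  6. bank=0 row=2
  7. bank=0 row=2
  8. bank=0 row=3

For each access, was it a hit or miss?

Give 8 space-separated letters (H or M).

Answer: M M M M M M H M

Derivation:
Acc 1: bank0 row0 -> MISS (open row0); precharges=0
Acc 2: bank0 row3 -> MISS (open row3); precharges=1
Acc 3: bank1 row4 -> MISS (open row4); precharges=1
Acc 4: bank0 row1 -> MISS (open row1); precharges=2
Acc 5: bank0 row4 -> MISS (open row4); precharges=3
Acc 6: bank0 row2 -> MISS (open row2); precharges=4
Acc 7: bank0 row2 -> HIT
Acc 8: bank0 row3 -> MISS (open row3); precharges=5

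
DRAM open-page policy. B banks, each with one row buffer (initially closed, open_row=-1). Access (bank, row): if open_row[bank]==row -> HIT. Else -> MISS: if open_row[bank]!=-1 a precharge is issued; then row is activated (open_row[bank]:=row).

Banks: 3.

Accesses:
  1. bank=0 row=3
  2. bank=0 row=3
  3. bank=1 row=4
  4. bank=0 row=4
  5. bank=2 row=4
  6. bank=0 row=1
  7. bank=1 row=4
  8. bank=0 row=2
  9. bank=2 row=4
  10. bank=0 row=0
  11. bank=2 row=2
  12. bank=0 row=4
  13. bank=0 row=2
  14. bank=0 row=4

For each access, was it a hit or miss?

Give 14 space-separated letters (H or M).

Acc 1: bank0 row3 -> MISS (open row3); precharges=0
Acc 2: bank0 row3 -> HIT
Acc 3: bank1 row4 -> MISS (open row4); precharges=0
Acc 4: bank0 row4 -> MISS (open row4); precharges=1
Acc 5: bank2 row4 -> MISS (open row4); precharges=1
Acc 6: bank0 row1 -> MISS (open row1); precharges=2
Acc 7: bank1 row4 -> HIT
Acc 8: bank0 row2 -> MISS (open row2); precharges=3
Acc 9: bank2 row4 -> HIT
Acc 10: bank0 row0 -> MISS (open row0); precharges=4
Acc 11: bank2 row2 -> MISS (open row2); precharges=5
Acc 12: bank0 row4 -> MISS (open row4); precharges=6
Acc 13: bank0 row2 -> MISS (open row2); precharges=7
Acc 14: bank0 row4 -> MISS (open row4); precharges=8

Answer: M H M M M M H M H M M M M M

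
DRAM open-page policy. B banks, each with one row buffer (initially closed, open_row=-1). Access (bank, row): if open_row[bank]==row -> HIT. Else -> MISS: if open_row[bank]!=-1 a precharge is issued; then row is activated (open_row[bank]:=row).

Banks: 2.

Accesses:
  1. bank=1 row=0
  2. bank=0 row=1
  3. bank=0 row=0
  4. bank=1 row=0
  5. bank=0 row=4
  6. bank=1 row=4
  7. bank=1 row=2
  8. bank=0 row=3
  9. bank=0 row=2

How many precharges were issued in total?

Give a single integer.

Answer: 6

Derivation:
Acc 1: bank1 row0 -> MISS (open row0); precharges=0
Acc 2: bank0 row1 -> MISS (open row1); precharges=0
Acc 3: bank0 row0 -> MISS (open row0); precharges=1
Acc 4: bank1 row0 -> HIT
Acc 5: bank0 row4 -> MISS (open row4); precharges=2
Acc 6: bank1 row4 -> MISS (open row4); precharges=3
Acc 7: bank1 row2 -> MISS (open row2); precharges=4
Acc 8: bank0 row3 -> MISS (open row3); precharges=5
Acc 9: bank0 row2 -> MISS (open row2); precharges=6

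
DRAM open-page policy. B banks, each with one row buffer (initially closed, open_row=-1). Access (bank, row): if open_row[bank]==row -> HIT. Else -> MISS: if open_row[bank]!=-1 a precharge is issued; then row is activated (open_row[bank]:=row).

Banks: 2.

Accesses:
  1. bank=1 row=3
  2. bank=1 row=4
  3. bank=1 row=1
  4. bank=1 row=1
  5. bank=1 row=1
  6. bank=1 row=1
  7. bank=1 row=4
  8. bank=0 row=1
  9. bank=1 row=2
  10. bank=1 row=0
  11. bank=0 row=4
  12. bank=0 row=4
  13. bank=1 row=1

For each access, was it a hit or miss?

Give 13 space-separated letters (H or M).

Acc 1: bank1 row3 -> MISS (open row3); precharges=0
Acc 2: bank1 row4 -> MISS (open row4); precharges=1
Acc 3: bank1 row1 -> MISS (open row1); precharges=2
Acc 4: bank1 row1 -> HIT
Acc 5: bank1 row1 -> HIT
Acc 6: bank1 row1 -> HIT
Acc 7: bank1 row4 -> MISS (open row4); precharges=3
Acc 8: bank0 row1 -> MISS (open row1); precharges=3
Acc 9: bank1 row2 -> MISS (open row2); precharges=4
Acc 10: bank1 row0 -> MISS (open row0); precharges=5
Acc 11: bank0 row4 -> MISS (open row4); precharges=6
Acc 12: bank0 row4 -> HIT
Acc 13: bank1 row1 -> MISS (open row1); precharges=7

Answer: M M M H H H M M M M M H M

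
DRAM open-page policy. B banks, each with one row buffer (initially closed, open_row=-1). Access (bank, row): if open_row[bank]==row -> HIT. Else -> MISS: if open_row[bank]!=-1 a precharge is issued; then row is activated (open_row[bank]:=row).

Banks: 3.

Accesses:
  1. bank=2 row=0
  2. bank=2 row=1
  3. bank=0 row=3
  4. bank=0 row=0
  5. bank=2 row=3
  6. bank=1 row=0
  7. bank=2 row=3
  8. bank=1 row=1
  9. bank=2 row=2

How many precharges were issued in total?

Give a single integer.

Acc 1: bank2 row0 -> MISS (open row0); precharges=0
Acc 2: bank2 row1 -> MISS (open row1); precharges=1
Acc 3: bank0 row3 -> MISS (open row3); precharges=1
Acc 4: bank0 row0 -> MISS (open row0); precharges=2
Acc 5: bank2 row3 -> MISS (open row3); precharges=3
Acc 6: bank1 row0 -> MISS (open row0); precharges=3
Acc 7: bank2 row3 -> HIT
Acc 8: bank1 row1 -> MISS (open row1); precharges=4
Acc 9: bank2 row2 -> MISS (open row2); precharges=5

Answer: 5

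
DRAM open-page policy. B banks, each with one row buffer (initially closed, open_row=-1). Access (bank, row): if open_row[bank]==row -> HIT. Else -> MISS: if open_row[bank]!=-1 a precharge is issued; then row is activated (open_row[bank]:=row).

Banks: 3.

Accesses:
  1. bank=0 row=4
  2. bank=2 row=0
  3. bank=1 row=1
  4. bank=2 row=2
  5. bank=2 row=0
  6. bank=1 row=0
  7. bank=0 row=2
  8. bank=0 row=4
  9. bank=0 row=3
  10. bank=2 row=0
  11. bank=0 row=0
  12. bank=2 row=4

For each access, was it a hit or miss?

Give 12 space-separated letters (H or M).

Answer: M M M M M M M M M H M M

Derivation:
Acc 1: bank0 row4 -> MISS (open row4); precharges=0
Acc 2: bank2 row0 -> MISS (open row0); precharges=0
Acc 3: bank1 row1 -> MISS (open row1); precharges=0
Acc 4: bank2 row2 -> MISS (open row2); precharges=1
Acc 5: bank2 row0 -> MISS (open row0); precharges=2
Acc 6: bank1 row0 -> MISS (open row0); precharges=3
Acc 7: bank0 row2 -> MISS (open row2); precharges=4
Acc 8: bank0 row4 -> MISS (open row4); precharges=5
Acc 9: bank0 row3 -> MISS (open row3); precharges=6
Acc 10: bank2 row0 -> HIT
Acc 11: bank0 row0 -> MISS (open row0); precharges=7
Acc 12: bank2 row4 -> MISS (open row4); precharges=8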